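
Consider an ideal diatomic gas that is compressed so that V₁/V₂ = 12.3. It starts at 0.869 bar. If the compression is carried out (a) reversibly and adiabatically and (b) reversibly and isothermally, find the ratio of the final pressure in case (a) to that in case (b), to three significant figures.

For a diatomic ideal gas γ = 7/5.
Isothermal: P_b = P₁(V₁/V₂) = 0.869×12.3.
Adiabatic: P_a = P₁(V₁/V₂)^γ = 0.869×12.3^(7/5).
P_a/P_b = (V₁/V₂)^(γ−1) = 12.3^(2/5) = 2.729.

P_adiabatic / P_isothermal ≈ 2.73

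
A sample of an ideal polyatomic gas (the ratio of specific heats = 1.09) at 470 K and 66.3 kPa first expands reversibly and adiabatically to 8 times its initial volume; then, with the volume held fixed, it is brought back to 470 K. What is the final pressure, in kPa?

P₃ ≈ 8.29 kPa

Adiabatic step (PV^γ = const): P₂ = 66.3×(1/8)^(1.09) = 6.873 kPa; T₂ = 470×(1/8)^(0.09) = 389.8 K.
Isochoric: P₃ = P₂(T₃/T₂) = 6.873 × (470/389.8) = 8.287 kPa.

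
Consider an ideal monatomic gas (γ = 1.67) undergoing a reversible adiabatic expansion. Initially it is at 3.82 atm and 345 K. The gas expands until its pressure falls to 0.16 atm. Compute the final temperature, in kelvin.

T₂ ≈ 96.6 K

Along an adiabat T P^((1−γ)/γ) is constant, so T₂ = T₁ (P₂/P₁)^((γ−1)/γ).
T₂ = 345 × (0.16/3.82)^(0.401) = 96.6 K.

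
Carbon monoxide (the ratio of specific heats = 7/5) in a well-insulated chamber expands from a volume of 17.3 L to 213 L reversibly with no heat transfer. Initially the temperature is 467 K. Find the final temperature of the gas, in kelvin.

T₂ ≈ 171 K

Adiabatic: T₁V₁^(γ−1) = T₂V₂^(γ−1) ⇒ T₂ = T₁ (V₁/V₂)^(γ−1).
T₂ = 467 × (17.3/213)^(2/5) = 171.1 K.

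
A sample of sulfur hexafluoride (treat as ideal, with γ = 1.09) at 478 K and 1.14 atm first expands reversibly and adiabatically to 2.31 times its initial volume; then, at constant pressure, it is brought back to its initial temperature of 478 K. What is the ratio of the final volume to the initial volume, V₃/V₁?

V₃/V₁ ≈ 2.49

Adiabatic step: V₂/V₁ = 2.31; T₂ = T₁·(1/2.31)^(0.09) = 443.3 K.
Isobaric step: V₃/V₂ = T₃/T₂ = 478/443.3.
V₃/V₁ = (V₂/V₁)(V₃/V₂) = 2.31 × (478/443.3) = 2.491.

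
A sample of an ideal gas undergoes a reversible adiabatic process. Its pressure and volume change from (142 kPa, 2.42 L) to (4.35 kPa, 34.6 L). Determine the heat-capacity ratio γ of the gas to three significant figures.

γ ≈ 1.31

PV^γ = const ⇒ γ = ln(P₂/P₁) / ln(V₁/V₂).
γ = ln(4.35/142) / ln(2.42/34.6) = 1.31.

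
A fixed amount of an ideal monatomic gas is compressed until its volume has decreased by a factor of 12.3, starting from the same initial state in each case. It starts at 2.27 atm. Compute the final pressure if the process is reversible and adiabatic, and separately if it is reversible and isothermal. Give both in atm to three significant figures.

adiabatic: 149 atm; isothermal: 27.9 atm

For a monatomic ideal gas γ = 5/3.
Isothermal: P₂ = P₁(V₁/V₂) = 2.27×12.3 = 27.92 atm.
Adiabatic: P₂ = P₁(V₁/V₂)^γ = 2.27×12.3^(5/3) = 148.8 atm.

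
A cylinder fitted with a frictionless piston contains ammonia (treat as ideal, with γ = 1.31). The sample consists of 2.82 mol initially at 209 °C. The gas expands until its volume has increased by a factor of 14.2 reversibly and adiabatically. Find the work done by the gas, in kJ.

Adiabatic: T₁V₁^(γ−1) = T₂V₂^(γ−1) ⇒ T₂ = T₁ (V₁/V₂)^(γ−1).
T₁ = 209 °C = 482.1 K.
T₂ = 482.1 × (1/14.2)^(0.31) = 211.8 K.
Q = 0, so ΔU = W_on_gas = nCᵥΔT with Cᵥ = R/(γ−1) = 26.82 J/(mol·K).
ΔU = 2.82 × 26.82 × (211.8 − 482.1) = -20450 J.
Work done by the gas = −ΔU = 20450 J.

W ≈ 20.4 kJ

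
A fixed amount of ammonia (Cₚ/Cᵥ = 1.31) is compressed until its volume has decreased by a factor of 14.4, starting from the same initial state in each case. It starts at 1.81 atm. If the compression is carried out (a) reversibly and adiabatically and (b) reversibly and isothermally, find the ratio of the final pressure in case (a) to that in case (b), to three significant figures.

Isothermal: P_b = P₁(V₁/V₂) = 1.81×14.4.
Adiabatic: P_a = P₁(V₁/V₂)^γ = 1.81×14.4^(1.31).
P_a/P_b = (V₁/V₂)^(γ−1) = 14.4^(0.31) = 2.286.

P_adiabatic / P_isothermal ≈ 2.29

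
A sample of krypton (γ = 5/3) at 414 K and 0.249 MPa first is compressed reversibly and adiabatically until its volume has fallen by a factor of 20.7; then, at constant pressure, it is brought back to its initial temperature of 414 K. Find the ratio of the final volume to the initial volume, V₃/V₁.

V₃/V₁ ≈ 0.00641

Adiabatic step: V₂/V₁ = 0.04831; T₂ = T₁·20.7^(2/3) = 3121 K.
Isobaric step: V₃/V₂ = T₃/T₂ = 414/3121.
V₃/V₁ = (V₂/V₁)(V₃/V₂) = 0.04831 × (414/3121) = 0.006408.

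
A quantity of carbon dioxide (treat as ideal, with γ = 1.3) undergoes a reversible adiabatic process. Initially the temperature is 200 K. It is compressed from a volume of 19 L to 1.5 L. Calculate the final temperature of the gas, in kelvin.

For a reversible adiabat TV^(γ−1) is constant, so T₂ = T₁ (V₁/V₂)^(γ−1).
T₂ = 200 × (19/1.5)^(0.3) = 428.4 K.

T₂ ≈ 428 K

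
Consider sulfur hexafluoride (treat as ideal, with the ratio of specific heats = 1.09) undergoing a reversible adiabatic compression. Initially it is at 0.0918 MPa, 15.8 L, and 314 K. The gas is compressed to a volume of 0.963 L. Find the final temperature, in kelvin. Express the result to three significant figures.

T₂ ≈ 404 K

Adiabatic: T₁V₁^(γ−1) = T₂V₂^(γ−1) ⇒ T₂ = T₁ (V₁/V₂)^(γ−1).
T₂ = 314 × (15.8/0.963)^(0.09) = 403.9 K.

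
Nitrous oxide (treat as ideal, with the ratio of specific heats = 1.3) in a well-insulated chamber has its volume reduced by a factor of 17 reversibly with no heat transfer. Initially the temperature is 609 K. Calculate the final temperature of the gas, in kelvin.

T₂ ≈ 1420 K

Adiabatic: T₁V₁^(γ−1) = T₂V₂^(γ−1) ⇒ T₂ = T₁ (V₁/V₂)^(γ−1).
T₂ = 609 × 17^(0.3) = 1425 K.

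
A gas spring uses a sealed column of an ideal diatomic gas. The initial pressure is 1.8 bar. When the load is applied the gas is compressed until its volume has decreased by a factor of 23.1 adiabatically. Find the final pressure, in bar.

P₂ ≈ 146 bar

Since PV^γ is constant along a reversible adiabat, P₂ = P₁ (V₁/V₂)^γ.
For a diatomic ideal gas γ = 7/5.
P₂ = 1.8 × 23.1^(7/5) = 146 bar.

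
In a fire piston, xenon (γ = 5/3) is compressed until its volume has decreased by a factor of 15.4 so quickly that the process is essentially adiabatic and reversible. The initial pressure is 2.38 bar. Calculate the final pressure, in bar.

Adiabatic: P₁V₁^γ = P₂V₂^γ ⇒ P₂ = P₁ (V₁/V₂)^γ.
P₂ = 2.38 × 15.4^(5/3) = 226.9 bar.

P₂ ≈ 227 bar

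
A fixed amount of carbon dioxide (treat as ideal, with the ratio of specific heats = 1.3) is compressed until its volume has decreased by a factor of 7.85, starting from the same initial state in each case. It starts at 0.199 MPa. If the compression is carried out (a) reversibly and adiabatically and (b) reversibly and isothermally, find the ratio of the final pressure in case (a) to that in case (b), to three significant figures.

Isothermal: P_b = P₁(V₁/V₂) = 0.199×7.85.
Adiabatic: P_a = P₁(V₁/V₂)^γ = 0.199×7.85^(1.3).
P_a/P_b = (V₁/V₂)^(γ−1) = 7.85^(0.3) = 1.855.

P_adiabatic / P_isothermal ≈ 1.86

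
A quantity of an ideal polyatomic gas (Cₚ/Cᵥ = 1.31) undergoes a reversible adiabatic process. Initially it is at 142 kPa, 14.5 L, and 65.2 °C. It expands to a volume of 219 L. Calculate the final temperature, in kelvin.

For a reversible adiabat TV^(γ−1) is constant, so T₂ = T₁ (V₁/V₂)^(γ−1).
T₁ = 65.2 °C = 338.3 K.
T₂ = 338.3 × (14.5/219)^(0.31) = 145.8 K.

T₂ ≈ 146 K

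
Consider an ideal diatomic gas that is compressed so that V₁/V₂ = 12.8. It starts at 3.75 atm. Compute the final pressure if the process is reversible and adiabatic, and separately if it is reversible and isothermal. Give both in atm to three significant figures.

adiabatic: 133 atm; isothermal: 48.0 atm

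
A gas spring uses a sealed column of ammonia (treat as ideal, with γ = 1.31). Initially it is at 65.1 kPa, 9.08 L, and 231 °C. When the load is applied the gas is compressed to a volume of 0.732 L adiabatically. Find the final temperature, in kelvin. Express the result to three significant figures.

Adiabatic: T₁V₁^(γ−1) = T₂V₂^(γ−1) ⇒ T₂ = T₁ (V₁/V₂)^(γ−1).
T₁ = 231 °C = 504.1 K.
T₂ = 504.1 × (9.08/0.732)^(0.31) = 1100 K.

T₂ ≈ 1100 K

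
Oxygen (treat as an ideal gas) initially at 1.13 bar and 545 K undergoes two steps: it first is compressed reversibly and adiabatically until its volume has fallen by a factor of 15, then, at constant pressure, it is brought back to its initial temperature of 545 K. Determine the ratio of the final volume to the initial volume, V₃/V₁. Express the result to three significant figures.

V₃/V₁ ≈ 0.0226

For a diatomic ideal gas γ = 7/5.
Adiabatic step: V₂/V₁ = 0.06667; T₂ = T₁·15^(2/5) = 1610 K.
Isobaric step: V₃/V₂ = T₃/T₂ = 545/1610.
V₃/V₁ = (V₂/V₁)(V₃/V₂) = 0.06667 × (545/1610) = 0.02257.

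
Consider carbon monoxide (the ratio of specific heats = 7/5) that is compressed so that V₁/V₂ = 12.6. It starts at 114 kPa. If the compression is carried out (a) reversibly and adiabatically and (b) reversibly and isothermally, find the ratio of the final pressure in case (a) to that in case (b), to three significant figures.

P_adiabatic / P_isothermal ≈ 2.76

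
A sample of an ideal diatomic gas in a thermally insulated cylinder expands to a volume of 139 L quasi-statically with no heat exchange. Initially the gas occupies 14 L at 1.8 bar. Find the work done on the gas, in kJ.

W ≈ -3.78 kJ

γ = 7/5 for a diatomic ideal gas.
P₂ = P₁(V₁/V₂)^γ = 1.8×(14/139)^(7/5) = 0.07238 bar.
For a reversible adiabat, W_by_gas = (P₁V₁ − P₂V₂)/(γ−1).
W_by = (180000×0.014 − 7238×0.139) / (2/5) = 3785 J.
W_on_gas = −W_by = -3785 J.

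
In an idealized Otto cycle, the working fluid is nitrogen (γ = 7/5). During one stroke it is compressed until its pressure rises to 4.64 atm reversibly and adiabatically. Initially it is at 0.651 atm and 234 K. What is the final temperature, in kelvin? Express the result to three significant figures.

Along an adiabat T P^((1−γ)/γ) is constant, so T₂ = T₁ (P₂/P₁)^((γ−1)/γ).
T₂ = 234 × (4.64/0.651)^(2/7) = 410.1 K.

T₂ ≈ 410 K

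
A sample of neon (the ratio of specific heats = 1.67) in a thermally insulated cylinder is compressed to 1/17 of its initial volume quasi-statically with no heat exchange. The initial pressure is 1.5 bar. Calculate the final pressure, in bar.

P₂ ≈ 170 bar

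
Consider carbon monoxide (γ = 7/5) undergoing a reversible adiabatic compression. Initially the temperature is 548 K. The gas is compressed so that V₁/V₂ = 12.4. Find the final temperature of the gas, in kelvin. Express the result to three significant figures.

Adiabatic: T₁V₁^(γ−1) = T₂V₂^(γ−1) ⇒ T₂ = T₁ (V₁/V₂)^(γ−1).
T₂ = 548 × 12.4^(2/5) = 1500 K.

T₂ ≈ 1500 K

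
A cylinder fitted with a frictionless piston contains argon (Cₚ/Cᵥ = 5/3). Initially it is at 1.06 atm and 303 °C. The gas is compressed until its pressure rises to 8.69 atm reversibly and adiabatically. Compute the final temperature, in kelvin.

T₂ ≈ 1340 K

Adiabatic: T₂/T₁ = (P₂/P₁)^((γ−1)/γ).
T₁ = 303 °C = 576.1 K.
T₂ = 576.1 × (8.69/1.06)^(2/5) = 1337 K.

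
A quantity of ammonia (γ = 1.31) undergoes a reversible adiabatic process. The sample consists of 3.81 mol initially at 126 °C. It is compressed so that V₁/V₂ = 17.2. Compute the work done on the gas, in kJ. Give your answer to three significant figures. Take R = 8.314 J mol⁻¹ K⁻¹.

Adiabatic: T₁V₁^(γ−1) = T₂V₂^(γ−1) ⇒ T₂ = T₁ (V₁/V₂)^(γ−1).
T₁ = 126 °C = 399.1 K.
T₂ = 399.1 × 17.2^(0.31) = 964.2 K.
Q = 0, so ΔU = W_on_gas = nCᵥΔT with Cᵥ = R/(γ−1) = 26.82 J/(mol·K).
ΔU = 3.81 × 26.82 × (964.2 − 399.1) = 57730 J.

W ≈ 57.7 kJ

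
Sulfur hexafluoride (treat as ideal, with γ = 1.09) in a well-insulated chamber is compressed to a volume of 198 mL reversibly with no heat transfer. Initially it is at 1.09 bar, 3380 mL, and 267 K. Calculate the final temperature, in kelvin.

Adiabatic: T₁V₁^(γ−1) = T₂V₂^(γ−1) ⇒ T₂ = T₁ (V₁/V₂)^(γ−1).
T₂ = 267 × (3380/198)^(0.09) = 344.7 K.

T₂ ≈ 345 K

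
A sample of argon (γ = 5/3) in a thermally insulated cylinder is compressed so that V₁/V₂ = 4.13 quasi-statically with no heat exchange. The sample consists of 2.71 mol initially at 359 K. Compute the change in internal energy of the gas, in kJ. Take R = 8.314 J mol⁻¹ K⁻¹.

ΔU ≈ 19.1 kJ

For a reversible adiabat TV^(γ−1) is constant, so T₂ = T₁ (V₁/V₂)^(γ−1).
T₂ = 359 × 4.13^(2/3) = 924.1 K.
Q = 0, so ΔU = W_on_gas = nCᵥΔT with Cᵥ = R/(γ−1) = 12.47 J/(mol·K).
ΔU = 2.71 × 12.47 × (924.1 − 359) = 19100 J.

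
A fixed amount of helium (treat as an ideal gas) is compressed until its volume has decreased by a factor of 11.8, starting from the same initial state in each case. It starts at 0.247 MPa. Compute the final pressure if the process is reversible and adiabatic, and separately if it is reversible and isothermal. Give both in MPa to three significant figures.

adiabatic: 15.1 MPa; isothermal: 2.91 MPa

For a monatomic ideal gas γ = 5/3.
Isothermal: P₂ = P₁(V₁/V₂) = 0.247×11.8 = 2.915 MPa.
Adiabatic: P₂ = P₁(V₁/V₂)^γ = 0.247×11.8^(5/3) = 15.11 MPa.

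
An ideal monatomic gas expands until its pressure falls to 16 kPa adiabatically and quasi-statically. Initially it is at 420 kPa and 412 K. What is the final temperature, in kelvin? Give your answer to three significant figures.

T₂ ≈ 111 K

Along an adiabat T P^((1−γ)/γ) is constant, so T₂ = T₁ (P₂/P₁)^((γ−1)/γ).
For a monatomic ideal gas γ = 5/3, so (γ−1)/γ = 2/5.
T₂ = 412 × (16/420)^(2/5) = 111.5 K.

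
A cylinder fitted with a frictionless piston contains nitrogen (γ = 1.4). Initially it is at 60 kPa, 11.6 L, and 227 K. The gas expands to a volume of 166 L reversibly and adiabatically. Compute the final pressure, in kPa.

P₂ ≈ 1.45 kPa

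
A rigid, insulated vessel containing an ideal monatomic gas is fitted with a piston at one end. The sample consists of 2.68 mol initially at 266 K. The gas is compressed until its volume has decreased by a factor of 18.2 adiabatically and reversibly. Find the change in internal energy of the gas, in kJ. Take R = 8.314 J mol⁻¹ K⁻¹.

ΔU ≈ 52.6 kJ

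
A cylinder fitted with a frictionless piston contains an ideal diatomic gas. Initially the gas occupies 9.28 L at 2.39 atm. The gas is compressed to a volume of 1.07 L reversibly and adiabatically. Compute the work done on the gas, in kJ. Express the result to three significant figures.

γ = 7/5 for a diatomic ideal gas.
P₂ = P₁(V₁/V₂)^γ = 2.39×(9.28/1.07)^(7/5) = 49.18 atm.
For a reversible adiabat, W_by_gas = (P₁V₁ − P₂V₂)/(γ−1).
W_by = (242200×0.00928 − 4.984×10^6×0.00107) / (2/5) = -7713 J.
W_on_gas = −W_by = 7713 J.

W ≈ 7.71 kJ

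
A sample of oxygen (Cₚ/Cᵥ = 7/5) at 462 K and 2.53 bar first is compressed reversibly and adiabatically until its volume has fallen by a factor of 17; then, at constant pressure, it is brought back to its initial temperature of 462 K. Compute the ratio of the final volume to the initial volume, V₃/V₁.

V₃/V₁ ≈ 0.0189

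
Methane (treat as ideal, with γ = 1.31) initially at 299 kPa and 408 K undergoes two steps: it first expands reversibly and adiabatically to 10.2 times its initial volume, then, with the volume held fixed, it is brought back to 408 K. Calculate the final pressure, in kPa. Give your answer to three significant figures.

Adiabatic step (PV^γ = const): P₂ = 299×(1/10.2)^(1.31) = 14.27 kPa; T₂ = 408×(1/10.2)^(0.31) = 198.6 K.
Isochoric: P₃ = P₂(T₃/T₂) = 14.27 × (408/198.6) = 29.31 kPa.

P₃ ≈ 29.3 kPa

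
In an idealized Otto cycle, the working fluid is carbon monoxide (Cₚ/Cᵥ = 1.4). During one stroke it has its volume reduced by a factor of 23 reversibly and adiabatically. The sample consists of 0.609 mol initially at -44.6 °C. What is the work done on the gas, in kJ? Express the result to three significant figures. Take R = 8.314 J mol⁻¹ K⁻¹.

W ≈ 7.25 kJ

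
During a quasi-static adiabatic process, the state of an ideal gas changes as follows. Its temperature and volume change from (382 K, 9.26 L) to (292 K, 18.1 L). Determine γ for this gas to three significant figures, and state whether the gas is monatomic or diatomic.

γ ≈ 1.40; diatomic

TV^(γ−1) = const ⇒ γ − 1 = ln(T₂/T₁) / ln(V₁/V₂).
γ = 1 + ln(292/382) / ln(9.26/18.1) = 1.401.
γ ≈ 1.40 is close to 7/5, so the gas is diatomic.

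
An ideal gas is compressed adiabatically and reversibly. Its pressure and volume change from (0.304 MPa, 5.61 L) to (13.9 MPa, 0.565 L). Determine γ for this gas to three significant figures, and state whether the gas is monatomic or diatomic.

γ ≈ 1.67; monatomic

PV^γ = const ⇒ γ = ln(P₂/P₁) / ln(V₁/V₂).
γ = ln(13.9/0.304) / ln(5.61/0.565) = 1.665.
γ ≈ 1.67 is close to 5/3, so the gas is monatomic.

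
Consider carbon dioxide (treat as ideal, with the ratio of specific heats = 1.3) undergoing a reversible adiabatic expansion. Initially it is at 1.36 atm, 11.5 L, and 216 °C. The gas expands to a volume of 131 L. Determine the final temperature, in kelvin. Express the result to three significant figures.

Adiabatic: T₁V₁^(γ−1) = T₂V₂^(γ−1) ⇒ T₂ = T₁ (V₁/V₂)^(γ−1).
T₁ = 216 °C = 489.1 K.
T₂ = 489.1 × (11.5/131)^(0.3) = 235.8 K.

T₂ ≈ 236 K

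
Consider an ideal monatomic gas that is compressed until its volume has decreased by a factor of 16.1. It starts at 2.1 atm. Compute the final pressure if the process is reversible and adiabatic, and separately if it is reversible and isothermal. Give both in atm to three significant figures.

For a monatomic ideal gas γ = 5/3.
Isothermal: P₂ = P₁(V₁/V₂) = 2.1×16.1 = 33.81 atm.
Adiabatic: P₂ = P₁(V₁/V₂)^γ = 2.1×16.1^(5/3) = 215.6 atm.

adiabatic: 216 atm; isothermal: 33.8 atm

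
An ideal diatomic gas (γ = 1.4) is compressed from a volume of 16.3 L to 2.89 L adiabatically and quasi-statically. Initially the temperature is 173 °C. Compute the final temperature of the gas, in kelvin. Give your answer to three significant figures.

T₂ ≈ 891 K

For a reversible adiabat TV^(γ−1) is constant, so T₂ = T₁ (V₁/V₂)^(γ−1).
T₁ = 173 °C = 446.1 K.
T₂ = 446.1 × (16.3/2.89)^(0.4) = 891.2 K.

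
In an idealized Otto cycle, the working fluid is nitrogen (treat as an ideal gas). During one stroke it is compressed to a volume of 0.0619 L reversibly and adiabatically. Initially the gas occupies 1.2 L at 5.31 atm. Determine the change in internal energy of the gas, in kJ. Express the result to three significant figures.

γ = 7/5 for a diatomic ideal gas.
P₂ = P₁(V₁/V₂)^γ = 5.31×(1.2/0.0619)^(7/5) = 337 atm.
For a reversible adiabat, W_by_gas = (P₁V₁ − P₂V₂)/(γ−1).
W_by = (538000×0.0012 − 3.414×10^7×6.19×10^-5) / (2/5) = -3669 J.
Q = 0 ⇒ ΔU = −W_by = 3669 J.

ΔU ≈ 3.67 kJ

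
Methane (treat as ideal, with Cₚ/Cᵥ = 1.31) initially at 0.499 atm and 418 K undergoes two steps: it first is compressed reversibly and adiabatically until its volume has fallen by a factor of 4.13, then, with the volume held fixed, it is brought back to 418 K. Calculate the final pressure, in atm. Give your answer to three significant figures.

P₃ ≈ 2.06 atm

Adiabatic step (PV^γ = const): P₂ = 0.499×4.13^(1.31) = 3.199 atm; T₂ = 418×4.13^(0.31) = 648.8 K.
Isochoric: P₃ = P₂(T₃/T₂) = 3.199 × (418/648.8) = 2.061 atm.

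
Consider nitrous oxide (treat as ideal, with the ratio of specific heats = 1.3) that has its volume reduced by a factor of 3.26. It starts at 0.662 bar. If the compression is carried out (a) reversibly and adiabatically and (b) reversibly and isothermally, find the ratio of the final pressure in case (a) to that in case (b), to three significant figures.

Isothermal: P_b = P₁(V₁/V₂) = 0.662×3.26.
Adiabatic: P_a = P₁(V₁/V₂)^γ = 0.662×3.26^(1.3).
P_a/P_b = (V₁/V₂)^(γ−1) = 3.26^(0.3) = 1.425.

P_adiabatic / P_isothermal ≈ 1.43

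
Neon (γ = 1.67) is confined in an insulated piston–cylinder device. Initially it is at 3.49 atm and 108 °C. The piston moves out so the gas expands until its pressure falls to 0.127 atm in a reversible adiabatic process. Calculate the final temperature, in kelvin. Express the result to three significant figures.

T₂ ≈ 101 K

Adiabatic: T₂/T₁ = (P₂/P₁)^((γ−1)/γ).
T₁ = 108 °C = 381.1 K.
T₂ = 381.1 × (0.127/3.49)^(0.401) = 100.9 K.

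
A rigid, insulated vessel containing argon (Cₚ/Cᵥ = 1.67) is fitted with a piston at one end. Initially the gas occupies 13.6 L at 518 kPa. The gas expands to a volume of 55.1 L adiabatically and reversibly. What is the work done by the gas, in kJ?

P₂ = P₁(V₁/V₂)^γ = 518×(13.6/55.1)^(1.67) = 50.07 kPa.
For a reversible adiabat, W_by_gas = (P₁V₁ − P₂V₂)/(γ−1).
W_by = (518000×0.0136 − 50070×0.0551) / (0.67) = 6397 J.

W ≈ 6.40 kJ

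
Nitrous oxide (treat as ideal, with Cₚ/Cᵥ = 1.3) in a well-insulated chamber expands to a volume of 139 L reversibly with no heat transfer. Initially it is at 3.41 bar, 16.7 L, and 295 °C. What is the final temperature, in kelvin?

T₂ ≈ 301 K

For a reversible adiabat TV^(γ−1) is constant, so T₂ = T₁ (V₁/V₂)^(γ−1).
T₁ = 295 °C = 568.1 K.
T₂ = 568.1 × (16.7/139)^(0.3) = 300.9 K.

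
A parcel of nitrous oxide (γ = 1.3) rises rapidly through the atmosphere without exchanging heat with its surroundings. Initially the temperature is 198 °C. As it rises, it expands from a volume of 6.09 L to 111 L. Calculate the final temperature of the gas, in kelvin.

T₂ ≈ 197 K

Adiabatic: T₁V₁^(γ−1) = T₂V₂^(γ−1) ⇒ T₂ = T₁ (V₁/V₂)^(γ−1).
T₁ = 198 °C = 471.1 K.
T₂ = 471.1 × (6.09/111)^(0.3) = 197.2 K.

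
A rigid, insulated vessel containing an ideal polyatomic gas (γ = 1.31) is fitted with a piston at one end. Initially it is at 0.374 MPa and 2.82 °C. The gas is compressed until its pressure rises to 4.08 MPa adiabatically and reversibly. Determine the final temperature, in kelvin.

T₂ ≈ 486 K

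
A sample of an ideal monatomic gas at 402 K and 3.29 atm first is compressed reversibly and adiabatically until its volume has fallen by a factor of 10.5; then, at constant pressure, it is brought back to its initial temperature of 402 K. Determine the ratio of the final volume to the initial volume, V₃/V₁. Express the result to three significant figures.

For a monatomic ideal gas γ = 5/3.
Adiabatic step: V₂/V₁ = 0.09524; T₂ = T₁·10.5^(2/3) = 1928 K.
Isobaric step: V₃/V₂ = T₃/T₂ = 402/1928.
V₃/V₁ = (V₂/V₁)(V₃/V₂) = 0.09524 × (402/1928) = 0.01986.

V₃/V₁ ≈ 0.0199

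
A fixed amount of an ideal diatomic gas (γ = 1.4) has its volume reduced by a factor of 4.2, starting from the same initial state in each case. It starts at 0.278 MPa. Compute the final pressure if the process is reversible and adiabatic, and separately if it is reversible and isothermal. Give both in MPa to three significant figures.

Isothermal: P₂ = P₁(V₁/V₂) = 0.278×4.2 = 1.168 MPa.
Adiabatic: P₂ = P₁(V₁/V₂)^γ = 0.278×4.2^(1.4) = 2.073 MPa.

adiabatic: 2.07 MPa; isothermal: 1.17 MPa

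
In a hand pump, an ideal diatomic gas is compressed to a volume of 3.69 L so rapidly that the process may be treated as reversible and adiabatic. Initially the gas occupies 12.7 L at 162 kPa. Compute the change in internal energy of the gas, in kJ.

γ = 7/5 for a diatomic ideal gas.
P₂ = P₁(V₁/V₂)^γ = 162×(12.7/3.69)^(7/5) = 914.1 kPa.
For a reversible adiabat, W_by_gas = (P₁V₁ − P₂V₂)/(γ−1).
W_by = (162000×0.0127 − 914100×0.00369) / (2/5) = -3289 J.
Q = 0 ⇒ ΔU = −W_by = 3289 J.

ΔU ≈ 3.29 kJ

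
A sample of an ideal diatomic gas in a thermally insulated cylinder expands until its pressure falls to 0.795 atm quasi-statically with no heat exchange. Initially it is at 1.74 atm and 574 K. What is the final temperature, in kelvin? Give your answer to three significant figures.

T₂ ≈ 459 K

Along an adiabat T P^((1−γ)/γ) is constant, so T₂ = T₁ (P₂/P₁)^((γ−1)/γ).
For a diatomic ideal gas γ = 7/5, so (γ−1)/γ = 2/7.
T₂ = 574 × (0.795/1.74)^(2/7) = 458.9 K.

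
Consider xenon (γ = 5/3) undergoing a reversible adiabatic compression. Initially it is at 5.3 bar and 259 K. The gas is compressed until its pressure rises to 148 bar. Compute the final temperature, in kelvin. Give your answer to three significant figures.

T₂ ≈ 981 K

Along an adiabat T P^((1−γ)/γ) is constant, so T₂ = T₁ (P₂/P₁)^((γ−1)/γ).
T₂ = 259 × (148/5.3)^(2/5) = 981.1 K.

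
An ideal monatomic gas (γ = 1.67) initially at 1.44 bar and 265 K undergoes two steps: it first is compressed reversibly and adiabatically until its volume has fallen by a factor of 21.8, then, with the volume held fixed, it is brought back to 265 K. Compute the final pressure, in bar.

Adiabatic step (PV^γ = const): P₂ = 1.44×21.8^(1.67) = 247.5 bar; T₂ = 265×21.8^(0.67) = 2089 K.
Isochoric: P₃ = P₂(T₃/T₂) = 247.5 × (265/2089) = 31.39 bar.

P₃ ≈ 31.4 bar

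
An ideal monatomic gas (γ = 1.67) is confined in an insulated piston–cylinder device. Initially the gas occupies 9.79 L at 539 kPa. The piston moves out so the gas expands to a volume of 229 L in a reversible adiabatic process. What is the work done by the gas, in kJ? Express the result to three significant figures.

P₂ = P₁(V₁/V₂)^γ = 539×(9.79/229)^(1.67) = 2.788 kPa.
For a reversible adiabat, W_by_gas = (P₁V₁ − P₂V₂)/(γ−1).
W_by = (539000×0.00979 − 2788×0.229) / (0.67) = 6923 J.

W ≈ 6.92 kJ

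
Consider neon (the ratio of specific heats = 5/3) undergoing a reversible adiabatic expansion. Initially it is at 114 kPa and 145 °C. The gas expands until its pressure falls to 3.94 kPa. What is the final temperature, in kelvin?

T₂ ≈ 109 K

Adiabatic: T₂/T₁ = (P₂/P₁)^((γ−1)/γ).
T₁ = 145 °C = 418.1 K.
T₂ = 418.1 × (3.94/114)^(2/5) = 108.8 K.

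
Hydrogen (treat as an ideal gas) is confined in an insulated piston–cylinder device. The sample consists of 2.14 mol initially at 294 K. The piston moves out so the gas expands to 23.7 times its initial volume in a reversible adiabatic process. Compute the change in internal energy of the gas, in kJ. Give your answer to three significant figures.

ΔU ≈ -9.39 kJ

For a reversible adiabat TV^(γ−1) is constant, so T₂ = T₁ (V₁/V₂)^(γ−1).
γ = 7/5 for a diatomic ideal gas, so γ−1 = 2/5.
T₂ = 294 × (1/23.7)^(2/5) = 82.88 K.
Q = 0, so ΔU = W_on_gas = nCᵥΔT with Cᵥ = R/(γ−1) = 20.79 J/(mol·K).
ΔU = 2.14 × 20.79 × (82.88 − 294) = -9391 J.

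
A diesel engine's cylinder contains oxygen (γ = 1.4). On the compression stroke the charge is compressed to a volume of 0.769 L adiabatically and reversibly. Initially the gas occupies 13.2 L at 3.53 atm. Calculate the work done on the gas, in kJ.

W ≈ 25.0 kJ

P₂ = P₁(V₁/V₂)^γ = 3.53×(13.2/0.769)^(1.4) = 188.9 atm.
For a reversible adiabat, W_by_gas = (P₁V₁ − P₂V₂)/(γ−1).
W_by = (357700×0.0132 − 1.914×10^7×0.000769) / (0.4) = -25000 J.
W_on_gas = −W_by = 25000 J.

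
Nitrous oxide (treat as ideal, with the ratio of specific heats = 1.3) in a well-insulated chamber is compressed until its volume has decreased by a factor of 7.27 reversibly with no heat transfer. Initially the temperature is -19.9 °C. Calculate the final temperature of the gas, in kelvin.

T₂ ≈ 459 K

For a reversible adiabat TV^(γ−1) is constant, so T₂ = T₁ (V₁/V₂)^(γ−1).
T₁ = -19.9 °C = 253.2 K.
T₂ = 253.2 × 7.27^(0.3) = 459.2 K.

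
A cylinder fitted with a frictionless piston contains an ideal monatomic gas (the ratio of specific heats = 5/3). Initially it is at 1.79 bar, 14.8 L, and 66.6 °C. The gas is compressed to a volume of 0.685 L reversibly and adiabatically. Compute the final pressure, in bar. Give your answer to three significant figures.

Since PV^γ is constant along a reversible adiabat, P₂ = P₁ (V₁/V₂)^γ.
P₂ = 1.79 × (14.8/0.685)^(5/3) = 300 bar.

P₂ ≈ 300 bar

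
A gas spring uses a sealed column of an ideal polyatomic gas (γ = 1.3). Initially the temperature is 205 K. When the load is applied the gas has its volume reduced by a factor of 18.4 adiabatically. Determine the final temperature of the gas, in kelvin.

T₂ ≈ 491 K

Adiabatic: T₁V₁^(γ−1) = T₂V₂^(γ−1) ⇒ T₂ = T₁ (V₁/V₂)^(γ−1).
T₂ = 205 × 18.4^(0.3) = 491.1 K.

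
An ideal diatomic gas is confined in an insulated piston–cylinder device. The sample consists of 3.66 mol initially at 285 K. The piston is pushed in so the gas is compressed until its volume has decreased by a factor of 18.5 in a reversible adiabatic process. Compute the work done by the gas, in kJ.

For a reversible adiabat TV^(γ−1) is constant, so T₂ = T₁ (V₁/V₂)^(γ−1).
γ = 7/5 for a diatomic ideal gas, so γ−1 = 2/5.
T₂ = 285 × 18.5^(2/5) = 915.6 K.
Q = 0, so ΔU = W_on_gas = nCᵥΔT with Cᵥ = R/(γ−1) = 20.79 J/(mol·K).
ΔU = 3.66 × 20.79 × (915.6 − 285) = 47970 J.
Work done by the gas = −ΔU = -47970 J.

W ≈ -48.0 kJ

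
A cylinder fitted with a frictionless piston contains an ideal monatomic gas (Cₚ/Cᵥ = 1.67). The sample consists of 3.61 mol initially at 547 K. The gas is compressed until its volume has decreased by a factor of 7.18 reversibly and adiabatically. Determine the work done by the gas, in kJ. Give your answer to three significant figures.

W ≈ -67.3 kJ

For a reversible adiabat TV^(γ−1) is constant, so T₂ = T₁ (V₁/V₂)^(γ−1).
T₂ = 547 × 7.18^(0.67) = 2049 K.
Q = 0, so ΔU = W_on_gas = nCᵥΔT with Cᵥ = R/(γ−1) = 12.41 J/(mol·K).
ΔU = 3.61 × 12.41 × (2049 − 547) = 67290 J.
Work done by the gas = −ΔU = -67290 J.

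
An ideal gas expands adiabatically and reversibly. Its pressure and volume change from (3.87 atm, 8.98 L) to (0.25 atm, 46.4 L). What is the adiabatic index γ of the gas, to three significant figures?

γ ≈ 1.67

PV^γ = const ⇒ γ = ln(P₂/P₁) / ln(V₁/V₂).
γ = ln(0.25/3.87) / ln(8.98/46.4) = 1.668.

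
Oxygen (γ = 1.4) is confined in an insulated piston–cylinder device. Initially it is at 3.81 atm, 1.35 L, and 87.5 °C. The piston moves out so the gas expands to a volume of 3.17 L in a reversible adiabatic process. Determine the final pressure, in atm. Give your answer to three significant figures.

P₂ ≈ 1.15 atm

Since PV^γ is constant along a reversible adiabat, P₂ = P₁ (V₁/V₂)^γ.
P₂ = 3.81 × (1.35/3.17)^(1.4) = 1.153 atm.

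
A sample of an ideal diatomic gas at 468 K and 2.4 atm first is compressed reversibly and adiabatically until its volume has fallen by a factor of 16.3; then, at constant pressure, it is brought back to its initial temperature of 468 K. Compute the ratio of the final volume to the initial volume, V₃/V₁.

V₃/V₁ ≈ 0.0201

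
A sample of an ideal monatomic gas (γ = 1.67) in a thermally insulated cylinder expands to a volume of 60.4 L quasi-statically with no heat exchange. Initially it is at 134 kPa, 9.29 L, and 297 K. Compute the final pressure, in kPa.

P₂ ≈ 5.88 kPa

Since PV^γ is constant along a reversible adiabat, P₂ = P₁ (V₁/V₂)^γ.
P₂ = 134 × (9.29/60.4)^(1.67) = 5.88 kPa.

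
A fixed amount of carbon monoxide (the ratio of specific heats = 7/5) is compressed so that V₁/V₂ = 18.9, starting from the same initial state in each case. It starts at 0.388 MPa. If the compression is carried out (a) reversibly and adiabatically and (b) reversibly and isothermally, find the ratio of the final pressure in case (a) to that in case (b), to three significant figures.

Isothermal: P_b = P₁(V₁/V₂) = 0.388×18.9.
Adiabatic: P_a = P₁(V₁/V₂)^γ = 0.388×18.9^(7/5).
P_a/P_b = (V₁/V₂)^(γ−1) = 18.9^(2/5) = 3.24.

P_adiabatic / P_isothermal ≈ 3.24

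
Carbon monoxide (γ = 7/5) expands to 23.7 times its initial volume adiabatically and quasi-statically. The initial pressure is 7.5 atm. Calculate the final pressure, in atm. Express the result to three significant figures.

Since PV^γ is constant along a reversible adiabat, P₂ = P₁ (V₁/V₂)^γ.
P₂ = 7.5 × (1/23.7)^(7/5) = 0.08921 atm.

P₂ ≈ 0.0892 atm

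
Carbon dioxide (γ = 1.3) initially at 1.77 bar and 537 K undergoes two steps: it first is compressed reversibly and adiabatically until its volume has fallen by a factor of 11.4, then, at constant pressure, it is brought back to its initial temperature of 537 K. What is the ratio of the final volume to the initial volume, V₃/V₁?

Adiabatic step: V₂/V₁ = 0.08772; T₂ = T₁·11.4^(0.3) = 1114 K.
Isobaric step: V₃/V₂ = T₃/T₂ = 537/1114.
V₃/V₁ = (V₂/V₁)(V₃/V₂) = 0.08772 × (537/1114) = 0.04227.

V₃/V₁ ≈ 0.0423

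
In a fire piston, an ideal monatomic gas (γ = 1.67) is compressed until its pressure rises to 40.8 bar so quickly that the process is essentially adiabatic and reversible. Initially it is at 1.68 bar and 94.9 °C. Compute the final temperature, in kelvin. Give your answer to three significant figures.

Adiabatic: T₂/T₁ = (P₂/P₁)^((γ−1)/γ).
T₁ = 94.9 °C = 368 K.
T₂ = 368 × (40.8/1.68)^(0.401) = 1323 K.

T₂ ≈ 1320 K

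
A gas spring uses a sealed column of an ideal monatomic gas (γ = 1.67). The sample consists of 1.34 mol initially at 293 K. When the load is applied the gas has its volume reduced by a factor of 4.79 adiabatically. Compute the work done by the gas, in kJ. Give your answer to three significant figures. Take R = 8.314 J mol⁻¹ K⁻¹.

Adiabatic: T₁V₁^(γ−1) = T₂V₂^(γ−1) ⇒ T₂ = T₁ (V₁/V₂)^(γ−1).
T₂ = 293 × 4.79^(0.67) = 836.9 K.
Q = 0, so ΔU = W_on_gas = nCᵥΔT with Cᵥ = R/(γ−1) = 12.41 J/(mol·K).
ΔU = 1.34 × 12.41 × (836.9 − 293) = 9045 J.
Work done by the gas = −ΔU = -9045 J.

W ≈ -9.04 kJ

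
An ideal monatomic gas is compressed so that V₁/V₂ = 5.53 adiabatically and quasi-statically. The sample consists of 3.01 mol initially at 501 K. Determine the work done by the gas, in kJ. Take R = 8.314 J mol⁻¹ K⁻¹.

W ≈ -40.0 kJ

For a reversible adiabat TV^(γ−1) is constant, so T₂ = T₁ (V₁/V₂)^(γ−1).
γ = 5/3 for a monatomic ideal gas, so γ−1 = 2/3.
T₂ = 501 × 5.53^(2/3) = 1567 K.
Q = 0, so ΔU = W_on_gas = nCᵥΔT with Cᵥ = R/(γ−1) = 12.47 J/(mol·K).
ΔU = 3.01 × 12.47 × (1567 − 501) = 40000 J.
Work done by the gas = −ΔU = -40000 J.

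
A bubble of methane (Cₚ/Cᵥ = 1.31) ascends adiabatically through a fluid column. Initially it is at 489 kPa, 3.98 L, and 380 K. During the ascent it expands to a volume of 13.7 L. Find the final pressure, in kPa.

P₂ ≈ 96.8 kPa

Adiabatic: P₁V₁^γ = P₂V₂^γ ⇒ P₂ = P₁ (V₁/V₂)^γ.
P₂ = 489 × (3.98/13.7)^(1.31) = 96.84 kPa.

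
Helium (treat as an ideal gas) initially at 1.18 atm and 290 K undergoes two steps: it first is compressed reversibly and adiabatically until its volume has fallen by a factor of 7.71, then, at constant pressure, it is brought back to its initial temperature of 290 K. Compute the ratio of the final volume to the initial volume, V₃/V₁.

For a monatomic ideal gas γ = 5/3.
Adiabatic step: V₂/V₁ = 0.1297; T₂ = T₁·7.71^(2/3) = 1132 K.
Isobaric step: V₃/V₂ = T₃/T₂ = 290/1132.
V₃/V₁ = (V₂/V₁)(V₃/V₂) = 0.1297 × (290/1132) = 0.03323.

V₃/V₁ ≈ 0.0332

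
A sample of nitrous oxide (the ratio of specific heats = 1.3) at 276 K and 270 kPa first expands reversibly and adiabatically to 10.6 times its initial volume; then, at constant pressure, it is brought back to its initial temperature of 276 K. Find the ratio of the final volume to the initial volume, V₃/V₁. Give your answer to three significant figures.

Adiabatic step: V₂/V₁ = 10.6; T₂ = T₁·(1/10.6)^(0.3) = 135.9 K.
Isobaric step: V₃/V₂ = T₃/T₂ = 276/135.9.
V₃/V₁ = (V₂/V₁)(V₃/V₂) = 10.6 × (276/135.9) = 21.52.

V₃/V₁ ≈ 21.5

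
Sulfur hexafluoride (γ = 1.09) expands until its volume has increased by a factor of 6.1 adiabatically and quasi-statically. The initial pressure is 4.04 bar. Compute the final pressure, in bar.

P₂ ≈ 0.563 bar

Adiabatic: P₁V₁^γ = P₂V₂^γ ⇒ P₂ = P₁ (V₁/V₂)^γ.
P₂ = 4.04 × (1/6.1)^(1.09) = 0.5628 bar.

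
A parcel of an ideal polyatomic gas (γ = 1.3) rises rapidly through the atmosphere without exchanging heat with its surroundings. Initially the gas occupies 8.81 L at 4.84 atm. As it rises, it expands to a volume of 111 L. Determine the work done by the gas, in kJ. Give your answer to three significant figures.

P₂ = P₁(V₁/V₂)^γ = 4.84×(8.81/111)^(1.3) = 0.1796 atm.
For a reversible adiabat, W_by_gas = (P₁V₁ − P₂V₂)/(γ−1).
W_by = (490400×0.00881 − 18200×0.111) / (0.3) = 7667 J.

W ≈ 7.67 kJ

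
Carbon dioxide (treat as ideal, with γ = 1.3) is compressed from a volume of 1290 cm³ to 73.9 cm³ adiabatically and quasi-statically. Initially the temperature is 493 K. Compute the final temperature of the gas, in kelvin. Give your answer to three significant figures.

For a reversible adiabat TV^(γ−1) is constant, so T₂ = T₁ (V₁/V₂)^(γ−1).
T₂ = 493 × (1290/73.9)^(0.3) = 1163 K.

T₂ ≈ 1160 K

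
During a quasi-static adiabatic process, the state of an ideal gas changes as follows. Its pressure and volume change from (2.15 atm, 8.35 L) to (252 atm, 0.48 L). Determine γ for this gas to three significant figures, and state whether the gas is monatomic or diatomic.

PV^γ = const ⇒ γ = ln(P₂/P₁) / ln(V₁/V₂).
γ = ln(252/2.15) / ln(8.35/0.48) = 1.668.
γ ≈ 1.67 is close to 5/3, so the gas is monatomic.

γ ≈ 1.67; monatomic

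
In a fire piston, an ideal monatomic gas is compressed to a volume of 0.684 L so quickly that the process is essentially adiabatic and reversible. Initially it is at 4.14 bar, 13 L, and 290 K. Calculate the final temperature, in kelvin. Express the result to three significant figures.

T₂ ≈ 2070 K

For a reversible adiabat TV^(γ−1) is constant, so T₂ = T₁ (V₁/V₂)^(γ−1).
γ = 5/3 for a monatomic ideal gas.
T₂ = 290 × (13/0.684)^(2/3) = 2065 K.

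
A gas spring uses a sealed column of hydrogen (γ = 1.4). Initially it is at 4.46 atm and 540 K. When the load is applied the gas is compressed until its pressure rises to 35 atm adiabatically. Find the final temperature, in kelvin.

Along an adiabat T P^((1−γ)/γ) is constant, so T₂ = T₁ (P₂/P₁)^((γ−1)/γ).
T₂ = 540 × (35/4.46)^(0.286) = 972.8 K.

T₂ ≈ 973 K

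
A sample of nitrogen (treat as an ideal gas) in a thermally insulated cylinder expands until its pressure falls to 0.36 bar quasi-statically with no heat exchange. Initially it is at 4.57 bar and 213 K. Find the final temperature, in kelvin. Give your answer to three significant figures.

T₂ ≈ 103 K

Adiabatic: T₂/T₁ = (P₂/P₁)^((γ−1)/γ).
For a diatomic ideal gas γ = 7/5, so (γ−1)/γ = 2/7.
T₂ = 213 × (0.36/4.57)^(2/7) = 103.1 K.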